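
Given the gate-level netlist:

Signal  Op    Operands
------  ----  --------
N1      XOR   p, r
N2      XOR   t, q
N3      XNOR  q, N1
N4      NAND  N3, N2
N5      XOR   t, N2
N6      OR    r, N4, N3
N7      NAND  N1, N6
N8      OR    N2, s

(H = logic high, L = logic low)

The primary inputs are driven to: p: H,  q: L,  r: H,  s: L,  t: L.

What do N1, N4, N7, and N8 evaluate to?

N1 = p XOR r = H XOR H = L
N2 = t XOR q = L XOR L = L
N3 = q XNOR N1 = L XNOR L = H
N4 = N3 NAND N2 = H NAND L = H
N6 = r OR N4 OR N3 = H OR H OR H = H
N7 = N1 NAND N6 = L NAND H = H
N8 = N2 OR s = L OR L = L

N1 = L, N4 = H, N7 = H, N8 = L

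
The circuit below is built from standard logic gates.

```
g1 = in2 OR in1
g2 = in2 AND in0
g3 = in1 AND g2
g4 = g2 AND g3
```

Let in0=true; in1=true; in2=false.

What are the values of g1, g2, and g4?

g1 = true; g2 = false; g4 = false

g1 = in2 OR in1 = false OR true = true
g2 = in2 AND in0 = false AND true = false
g3 = in1 AND g2 = true AND false = false
g4 = g2 AND g3 = false AND false = false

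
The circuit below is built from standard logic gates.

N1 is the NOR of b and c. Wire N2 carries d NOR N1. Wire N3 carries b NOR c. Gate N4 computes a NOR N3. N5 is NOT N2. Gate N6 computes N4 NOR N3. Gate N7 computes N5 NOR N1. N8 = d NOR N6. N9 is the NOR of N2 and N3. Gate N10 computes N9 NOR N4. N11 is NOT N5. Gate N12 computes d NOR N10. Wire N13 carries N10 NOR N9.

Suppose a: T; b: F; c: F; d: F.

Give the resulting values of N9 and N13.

N9 = F, N13 = F

N1 = b NOR c = F NOR F = T
N2 = d NOR N1 = F NOR T = F
N3 = b NOR c = F NOR F = T
N4 = a NOR N3 = T NOR T = F
N9 = N2 NOR N3 = F NOR T = F
N10 = N9 NOR N4 = F NOR F = T
N13 = N10 NOR N9 = T NOR F = F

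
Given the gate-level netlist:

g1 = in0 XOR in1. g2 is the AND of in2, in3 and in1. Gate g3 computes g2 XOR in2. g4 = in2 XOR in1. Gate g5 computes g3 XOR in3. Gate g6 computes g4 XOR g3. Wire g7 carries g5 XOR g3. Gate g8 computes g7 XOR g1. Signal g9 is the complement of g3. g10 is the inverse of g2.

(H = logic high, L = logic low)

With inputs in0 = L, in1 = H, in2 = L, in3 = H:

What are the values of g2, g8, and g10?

g1 = in0 XOR in1 = L XOR H = H
g2 = in2 AND in3 AND in1 = L AND H AND H = L
g3 = g2 XOR in2 = L XOR L = L
g5 = g3 XOR in3 = L XOR H = H
g7 = g5 XOR g3 = H XOR L = H
g8 = g7 XOR g1 = H XOR H = L
g10 = NOT g2 = NOT L = H

g2 = L  g8 = L  g10 = H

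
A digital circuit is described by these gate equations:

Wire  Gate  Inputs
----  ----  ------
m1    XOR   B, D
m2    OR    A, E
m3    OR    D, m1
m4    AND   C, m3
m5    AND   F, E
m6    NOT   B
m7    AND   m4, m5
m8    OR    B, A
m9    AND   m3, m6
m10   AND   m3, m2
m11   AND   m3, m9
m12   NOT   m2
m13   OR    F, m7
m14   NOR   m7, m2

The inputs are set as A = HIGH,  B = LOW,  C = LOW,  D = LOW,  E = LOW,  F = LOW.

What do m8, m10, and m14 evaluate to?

m1 = B XOR D = LOW XOR LOW = LOW
m2 = A OR E = HIGH OR LOW = HIGH
m3 = D OR m1 = LOW OR LOW = LOW
m4 = C AND m3 = LOW AND LOW = LOW
m5 = F AND E = LOW AND LOW = LOW
m7 = m4 AND m5 = LOW AND LOW = LOW
m8 = B OR A = LOW OR HIGH = HIGH
m10 = m3 AND m2 = LOW AND HIGH = LOW
m14 = m7 NOR m2 = LOW NOR HIGH = LOW

m8 = HIGH, m10 = LOW, m14 = LOW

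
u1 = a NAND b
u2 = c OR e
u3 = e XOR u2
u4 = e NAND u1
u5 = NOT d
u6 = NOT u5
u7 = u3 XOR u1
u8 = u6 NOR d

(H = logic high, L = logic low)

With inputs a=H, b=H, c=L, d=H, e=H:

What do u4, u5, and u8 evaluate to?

u1 = a NAND b = H NAND H = L
u4 = e NAND u1 = H NAND L = H
u5 = NOT d = NOT H = L
u6 = NOT u5 = NOT L = H
u8 = u6 NOR d = H NOR H = L

u4 = H; u5 = L; u8 = L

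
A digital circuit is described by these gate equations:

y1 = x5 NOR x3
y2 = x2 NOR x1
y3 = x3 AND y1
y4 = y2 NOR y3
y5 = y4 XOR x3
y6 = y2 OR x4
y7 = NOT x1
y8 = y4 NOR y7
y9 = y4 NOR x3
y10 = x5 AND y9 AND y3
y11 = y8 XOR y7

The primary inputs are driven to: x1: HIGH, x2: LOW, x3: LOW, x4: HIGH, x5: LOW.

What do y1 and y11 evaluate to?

y1 = HIGH  y11 = LOW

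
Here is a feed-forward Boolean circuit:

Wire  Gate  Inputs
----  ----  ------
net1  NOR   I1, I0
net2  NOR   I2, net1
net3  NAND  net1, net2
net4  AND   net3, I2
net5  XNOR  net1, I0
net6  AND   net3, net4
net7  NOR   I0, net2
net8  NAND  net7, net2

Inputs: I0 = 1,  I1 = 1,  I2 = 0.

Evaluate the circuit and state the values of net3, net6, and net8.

net1 = I1 NOR I0 = 1 NOR 1 = 0
net2 = I2 NOR net1 = 0 NOR 0 = 1
net3 = net1 NAND net2 = 0 NAND 1 = 1
net4 = net3 AND I2 = 1 AND 0 = 0
net6 = net3 AND net4 = 1 AND 0 = 0
net7 = I0 NOR net2 = 1 NOR 1 = 0
net8 = net7 NAND net2 = 0 NAND 1 = 1

net3 = 1, net6 = 0, net8 = 1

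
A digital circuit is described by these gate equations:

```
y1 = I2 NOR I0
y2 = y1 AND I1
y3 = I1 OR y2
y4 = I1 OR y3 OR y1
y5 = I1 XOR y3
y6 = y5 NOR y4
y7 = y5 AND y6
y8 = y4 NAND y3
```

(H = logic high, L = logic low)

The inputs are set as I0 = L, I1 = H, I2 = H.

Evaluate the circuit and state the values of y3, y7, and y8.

y3 = H, y7 = L, y8 = L

y1 = I2 NOR I0 = H NOR L = L
y2 = y1 AND I1 = L AND H = L
y3 = I1 OR y2 = H OR L = H
y4 = I1 OR y3 OR y1 = H OR H OR L = H
y5 = I1 XOR y3 = H XOR H = L
y6 = y5 NOR y4 = L NOR H = L
y7 = y5 AND y6 = L AND L = L
y8 = y4 NAND y3 = H NAND H = L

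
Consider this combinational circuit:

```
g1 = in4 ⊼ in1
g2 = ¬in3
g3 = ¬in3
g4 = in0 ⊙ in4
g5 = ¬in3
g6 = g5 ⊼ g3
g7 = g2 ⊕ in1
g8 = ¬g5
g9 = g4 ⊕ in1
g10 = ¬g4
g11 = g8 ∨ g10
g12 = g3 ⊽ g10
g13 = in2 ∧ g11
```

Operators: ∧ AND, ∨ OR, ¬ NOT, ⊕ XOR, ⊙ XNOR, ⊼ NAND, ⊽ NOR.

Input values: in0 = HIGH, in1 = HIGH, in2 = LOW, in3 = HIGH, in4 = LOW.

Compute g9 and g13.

g4 = in0 XNOR in4 = HIGH XNOR LOW = LOW
g5 = NOT in3 = NOT HIGH = LOW
g8 = NOT g5 = NOT LOW = HIGH
g9 = g4 XOR in1 = LOW XOR HIGH = HIGH
g10 = NOT g4 = NOT LOW = HIGH
g11 = g8 OR g10 = HIGH OR HIGH = HIGH
g13 = in2 AND g11 = LOW AND HIGH = LOW

g9 = HIGH, g13 = LOW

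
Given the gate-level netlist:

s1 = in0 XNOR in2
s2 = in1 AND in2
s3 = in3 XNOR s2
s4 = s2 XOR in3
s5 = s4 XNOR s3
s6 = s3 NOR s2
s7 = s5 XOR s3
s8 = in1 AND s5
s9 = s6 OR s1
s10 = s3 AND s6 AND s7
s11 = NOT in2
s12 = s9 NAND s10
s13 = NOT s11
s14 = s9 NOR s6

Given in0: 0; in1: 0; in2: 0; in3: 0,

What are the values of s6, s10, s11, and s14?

s6 = 0, s10 = 0, s11 = 1, s14 = 0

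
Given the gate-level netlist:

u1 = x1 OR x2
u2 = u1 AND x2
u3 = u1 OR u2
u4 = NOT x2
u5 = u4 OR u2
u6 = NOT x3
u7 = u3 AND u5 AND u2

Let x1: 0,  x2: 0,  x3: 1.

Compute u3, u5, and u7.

u3 = 0, u5 = 1, u7 = 0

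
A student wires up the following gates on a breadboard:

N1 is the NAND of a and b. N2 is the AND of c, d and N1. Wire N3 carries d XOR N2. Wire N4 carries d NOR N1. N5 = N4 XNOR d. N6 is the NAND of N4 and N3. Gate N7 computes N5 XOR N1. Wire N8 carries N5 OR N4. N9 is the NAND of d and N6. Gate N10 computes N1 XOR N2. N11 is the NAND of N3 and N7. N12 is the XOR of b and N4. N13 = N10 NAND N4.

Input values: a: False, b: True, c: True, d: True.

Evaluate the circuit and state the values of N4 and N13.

N4 = False  N13 = True

N1 = a NAND b = False NAND True = True
N2 = c AND d AND N1 = True AND True AND True = True
N4 = d NOR N1 = True NOR True = False
N10 = N1 XOR N2 = True XOR True = False
N13 = N10 NAND N4 = False NAND False = True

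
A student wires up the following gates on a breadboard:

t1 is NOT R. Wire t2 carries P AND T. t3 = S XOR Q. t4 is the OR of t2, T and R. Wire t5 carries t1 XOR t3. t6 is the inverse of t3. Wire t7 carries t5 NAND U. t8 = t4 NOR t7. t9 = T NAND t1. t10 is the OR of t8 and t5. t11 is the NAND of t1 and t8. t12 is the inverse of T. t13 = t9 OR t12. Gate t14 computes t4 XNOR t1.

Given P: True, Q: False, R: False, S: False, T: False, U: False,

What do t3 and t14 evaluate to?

t3 = False  t14 = False

t1 = NOT R = NOT False = True
t2 = P AND T = True AND False = False
t3 = S XOR Q = False XOR False = False
t4 = t2 OR T OR R = False OR False OR False = False
t14 = t4 XNOR t1 = False XNOR True = False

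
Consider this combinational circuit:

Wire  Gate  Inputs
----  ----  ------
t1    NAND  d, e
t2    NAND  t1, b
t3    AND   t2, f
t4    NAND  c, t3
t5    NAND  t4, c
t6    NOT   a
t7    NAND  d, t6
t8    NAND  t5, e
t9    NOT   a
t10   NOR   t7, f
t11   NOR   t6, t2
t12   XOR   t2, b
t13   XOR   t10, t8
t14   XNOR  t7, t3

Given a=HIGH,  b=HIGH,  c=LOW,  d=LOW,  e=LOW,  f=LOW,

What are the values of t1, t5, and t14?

t1 = HIGH, t5 = HIGH, t14 = LOW

t1 = d NAND e = LOW NAND LOW = HIGH
t2 = t1 NAND b = HIGH NAND HIGH = LOW
t3 = t2 AND f = LOW AND LOW = LOW
t4 = c NAND t3 = LOW NAND LOW = HIGH
t5 = t4 NAND c = HIGH NAND LOW = HIGH
t6 = NOT a = NOT HIGH = LOW
t7 = d NAND t6 = LOW NAND LOW = HIGH
t14 = t7 XNOR t3 = HIGH XNOR LOW = LOW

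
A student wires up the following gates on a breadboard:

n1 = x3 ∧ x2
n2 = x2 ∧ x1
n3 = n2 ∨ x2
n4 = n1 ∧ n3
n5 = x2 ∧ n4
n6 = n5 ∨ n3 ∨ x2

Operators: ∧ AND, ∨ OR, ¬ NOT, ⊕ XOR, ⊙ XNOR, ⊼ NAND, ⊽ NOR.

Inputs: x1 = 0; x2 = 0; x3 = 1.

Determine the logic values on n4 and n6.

n1 = x3 AND x2 = 1 AND 0 = 0
n2 = x2 AND x1 = 0 AND 0 = 0
n3 = n2 OR x2 = 0 OR 0 = 0
n4 = n1 AND n3 = 0 AND 0 = 0
n5 = x2 AND n4 = 0 AND 0 = 0
n6 = n5 OR n3 OR x2 = 0 OR 0 OR 0 = 0

n4 = 0  n6 = 0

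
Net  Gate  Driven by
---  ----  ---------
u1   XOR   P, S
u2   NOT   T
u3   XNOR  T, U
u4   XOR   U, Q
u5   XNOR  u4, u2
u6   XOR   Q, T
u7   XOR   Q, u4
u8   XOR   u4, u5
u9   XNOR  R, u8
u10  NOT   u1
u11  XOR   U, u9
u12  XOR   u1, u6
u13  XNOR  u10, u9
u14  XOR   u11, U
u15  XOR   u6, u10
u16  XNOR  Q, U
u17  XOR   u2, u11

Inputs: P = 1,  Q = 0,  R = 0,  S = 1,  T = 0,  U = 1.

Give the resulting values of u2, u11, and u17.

u2 = 1, u11 = 0, u17 = 1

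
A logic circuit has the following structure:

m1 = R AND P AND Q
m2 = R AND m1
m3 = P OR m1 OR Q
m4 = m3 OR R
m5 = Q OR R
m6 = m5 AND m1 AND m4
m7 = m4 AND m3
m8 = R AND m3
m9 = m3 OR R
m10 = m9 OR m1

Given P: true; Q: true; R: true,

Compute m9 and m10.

m9 = true, m10 = true

m1 = R AND P AND Q = true AND true AND true = true
m3 = P OR m1 OR Q = true OR true OR true = true
m9 = m3 OR R = true OR true = true
m10 = m9 OR m1 = true OR true = true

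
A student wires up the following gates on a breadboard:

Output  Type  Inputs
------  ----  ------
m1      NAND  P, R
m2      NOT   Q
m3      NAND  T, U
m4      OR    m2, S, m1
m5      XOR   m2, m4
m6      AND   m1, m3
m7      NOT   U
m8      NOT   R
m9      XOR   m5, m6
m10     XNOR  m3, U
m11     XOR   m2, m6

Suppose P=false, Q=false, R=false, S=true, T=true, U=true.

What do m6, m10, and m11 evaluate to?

m6 = false, m10 = false, m11 = true

m1 = P NAND R = false NAND false = true
m2 = NOT Q = NOT false = true
m3 = T NAND U = true NAND true = false
m6 = m1 AND m3 = true AND false = false
m10 = m3 XNOR U = false XNOR true = false
m11 = m2 XOR m6 = true XOR false = true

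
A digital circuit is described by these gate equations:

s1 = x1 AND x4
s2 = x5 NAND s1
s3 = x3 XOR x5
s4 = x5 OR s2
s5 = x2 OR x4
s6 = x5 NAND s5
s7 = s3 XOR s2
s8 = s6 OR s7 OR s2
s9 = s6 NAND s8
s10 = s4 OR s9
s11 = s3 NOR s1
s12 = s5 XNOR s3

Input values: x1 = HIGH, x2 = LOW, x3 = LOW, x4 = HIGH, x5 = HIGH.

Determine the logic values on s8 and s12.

s8 = HIGH, s12 = HIGH

s1 = x1 AND x4 = HIGH AND HIGH = HIGH
s2 = x5 NAND s1 = HIGH NAND HIGH = LOW
s3 = x3 XOR x5 = LOW XOR HIGH = HIGH
s5 = x2 OR x4 = LOW OR HIGH = HIGH
s6 = x5 NAND s5 = HIGH NAND HIGH = LOW
s7 = s3 XOR s2 = HIGH XOR LOW = HIGH
s8 = s6 OR s7 OR s2 = LOW OR HIGH OR LOW = HIGH
s12 = s5 XNOR s3 = HIGH XNOR HIGH = HIGH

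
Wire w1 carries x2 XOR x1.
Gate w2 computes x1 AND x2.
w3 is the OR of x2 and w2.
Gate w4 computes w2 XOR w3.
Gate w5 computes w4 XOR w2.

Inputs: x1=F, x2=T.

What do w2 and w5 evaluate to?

w2 = x1 AND x2 = F AND T = F
w3 = x2 OR w2 = T OR F = T
w4 = w2 XOR w3 = F XOR T = T
w5 = w4 XOR w2 = T XOR F = T

w2 = F, w5 = T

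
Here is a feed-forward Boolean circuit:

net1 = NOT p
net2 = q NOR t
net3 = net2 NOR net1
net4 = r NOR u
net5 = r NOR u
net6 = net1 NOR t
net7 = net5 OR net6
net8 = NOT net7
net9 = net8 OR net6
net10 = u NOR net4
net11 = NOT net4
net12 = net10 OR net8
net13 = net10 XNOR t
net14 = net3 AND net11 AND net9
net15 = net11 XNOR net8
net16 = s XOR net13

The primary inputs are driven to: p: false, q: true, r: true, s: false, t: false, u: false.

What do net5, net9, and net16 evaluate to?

net1 = NOT p = NOT false = true
net4 = r NOR u = true NOR false = false
net5 = r NOR u = true NOR false = false
net6 = net1 NOR t = true NOR false = false
net7 = net5 OR net6 = false OR false = false
net8 = NOT net7 = NOT false = true
net9 = net8 OR net6 = true OR false = true
net10 = u NOR net4 = false NOR false = true
net13 = net10 XNOR t = true XNOR false = false
net16 = s XOR net13 = false XOR false = false

net5 = false  net9 = true  net16 = false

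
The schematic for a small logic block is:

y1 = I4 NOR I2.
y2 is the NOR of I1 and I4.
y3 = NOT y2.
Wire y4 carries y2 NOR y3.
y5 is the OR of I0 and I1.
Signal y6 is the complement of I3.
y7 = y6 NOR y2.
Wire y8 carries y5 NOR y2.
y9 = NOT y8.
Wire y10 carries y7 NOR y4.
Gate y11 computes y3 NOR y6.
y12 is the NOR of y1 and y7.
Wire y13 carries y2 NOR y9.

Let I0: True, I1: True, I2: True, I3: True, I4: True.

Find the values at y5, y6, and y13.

y2 = I1 NOR I4 = True NOR True = False
y5 = I0 OR I1 = True OR True = True
y6 = NOT I3 = NOT True = False
y8 = y5 NOR y2 = True NOR False = False
y9 = NOT y8 = NOT False = True
y13 = y2 NOR y9 = False NOR True = False

y5 = True, y6 = False, y13 = False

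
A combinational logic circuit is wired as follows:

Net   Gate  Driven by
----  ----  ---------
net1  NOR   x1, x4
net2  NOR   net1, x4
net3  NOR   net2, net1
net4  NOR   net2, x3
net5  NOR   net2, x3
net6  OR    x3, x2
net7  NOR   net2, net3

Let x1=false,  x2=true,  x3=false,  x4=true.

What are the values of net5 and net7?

net1 = x1 NOR x4 = false NOR true = false
net2 = net1 NOR x4 = false NOR true = false
net3 = net2 NOR net1 = false NOR false = true
net5 = net2 NOR x3 = false NOR false = true
net7 = net2 NOR net3 = false NOR true = false

net5 = true, net7 = false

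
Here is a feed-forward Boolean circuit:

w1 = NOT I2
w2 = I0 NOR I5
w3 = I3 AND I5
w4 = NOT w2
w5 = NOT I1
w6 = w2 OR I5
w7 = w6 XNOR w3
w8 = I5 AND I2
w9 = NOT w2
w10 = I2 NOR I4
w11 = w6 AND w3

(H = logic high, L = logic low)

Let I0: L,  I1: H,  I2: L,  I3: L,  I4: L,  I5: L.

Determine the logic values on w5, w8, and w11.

w2 = I0 NOR I5 = L NOR L = H
w3 = I3 AND I5 = L AND L = L
w5 = NOT I1 = NOT H = L
w6 = w2 OR I5 = H OR L = H
w8 = I5 AND I2 = L AND L = L
w11 = w6 AND w3 = H AND L = L

w5 = L, w8 = L, w11 = L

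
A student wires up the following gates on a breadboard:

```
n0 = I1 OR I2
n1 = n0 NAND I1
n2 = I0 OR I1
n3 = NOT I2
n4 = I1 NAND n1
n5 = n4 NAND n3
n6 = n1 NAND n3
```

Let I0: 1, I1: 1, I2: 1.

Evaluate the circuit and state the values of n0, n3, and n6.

n0 = 1; n3 = 0; n6 = 1

n0 = I1 OR I2 = 1 OR 1 = 1
n1 = n0 NAND I1 = 1 NAND 1 = 0
n3 = NOT I2 = NOT 1 = 0
n6 = n1 NAND n3 = 0 NAND 0 = 1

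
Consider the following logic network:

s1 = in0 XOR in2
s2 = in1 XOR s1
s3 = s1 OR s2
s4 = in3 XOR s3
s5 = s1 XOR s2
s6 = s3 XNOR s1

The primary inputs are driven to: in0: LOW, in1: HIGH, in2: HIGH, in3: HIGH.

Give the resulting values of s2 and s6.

s2 = LOW, s6 = HIGH

s1 = in0 XOR in2 = LOW XOR HIGH = HIGH
s2 = in1 XOR s1 = HIGH XOR HIGH = LOW
s3 = s1 OR s2 = HIGH OR LOW = HIGH
s6 = s3 XNOR s1 = HIGH XNOR HIGH = HIGH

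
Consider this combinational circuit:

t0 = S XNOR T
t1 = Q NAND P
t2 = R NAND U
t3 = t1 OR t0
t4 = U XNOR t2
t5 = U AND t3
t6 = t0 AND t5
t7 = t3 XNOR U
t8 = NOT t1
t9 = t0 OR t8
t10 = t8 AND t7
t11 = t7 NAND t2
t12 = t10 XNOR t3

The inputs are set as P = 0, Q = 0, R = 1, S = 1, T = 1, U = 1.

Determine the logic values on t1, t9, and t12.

t1 = 1  t9 = 1  t12 = 0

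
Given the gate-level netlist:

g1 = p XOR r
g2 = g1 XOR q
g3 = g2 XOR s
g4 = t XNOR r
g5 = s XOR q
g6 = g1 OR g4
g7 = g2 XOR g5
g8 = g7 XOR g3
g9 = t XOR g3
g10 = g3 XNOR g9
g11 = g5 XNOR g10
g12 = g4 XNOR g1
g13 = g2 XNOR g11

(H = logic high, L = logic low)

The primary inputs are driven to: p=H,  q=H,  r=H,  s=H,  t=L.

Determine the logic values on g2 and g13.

g2 = H, g13 = L

g1 = p XOR r = H XOR H = L
g2 = g1 XOR q = L XOR H = H
g3 = g2 XOR s = H XOR H = L
g5 = s XOR q = H XOR H = L
g9 = t XOR g3 = L XOR L = L
g10 = g3 XNOR g9 = L XNOR L = H
g11 = g5 XNOR g10 = L XNOR H = L
g13 = g2 XNOR g11 = H XNOR L = L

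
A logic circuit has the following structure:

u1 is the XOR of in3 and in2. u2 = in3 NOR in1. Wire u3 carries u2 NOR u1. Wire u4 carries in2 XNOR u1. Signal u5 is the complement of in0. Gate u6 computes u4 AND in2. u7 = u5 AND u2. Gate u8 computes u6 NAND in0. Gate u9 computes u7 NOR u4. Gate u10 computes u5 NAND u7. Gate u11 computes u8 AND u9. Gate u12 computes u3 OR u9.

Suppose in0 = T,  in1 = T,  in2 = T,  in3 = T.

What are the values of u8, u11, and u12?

u8 = T  u11 = T  u12 = T

u1 = in3 XOR in2 = T XOR T = F
u2 = in3 NOR in1 = T NOR T = F
u3 = u2 NOR u1 = F NOR F = T
u4 = in2 XNOR u1 = T XNOR F = F
u5 = NOT in0 = NOT T = F
u6 = u4 AND in2 = F AND T = F
u7 = u5 AND u2 = F AND F = F
u8 = u6 NAND in0 = F NAND T = T
u9 = u7 NOR u4 = F NOR F = T
u11 = u8 AND u9 = T AND T = T
u12 = u3 OR u9 = T OR T = T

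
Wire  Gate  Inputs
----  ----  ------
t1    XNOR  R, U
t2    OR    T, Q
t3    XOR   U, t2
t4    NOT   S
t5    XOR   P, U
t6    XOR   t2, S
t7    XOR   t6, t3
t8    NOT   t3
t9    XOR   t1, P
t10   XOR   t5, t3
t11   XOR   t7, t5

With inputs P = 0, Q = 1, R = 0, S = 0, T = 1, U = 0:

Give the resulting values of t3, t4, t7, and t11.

t3 = 1, t4 = 1, t7 = 0, t11 = 0

t2 = T OR Q = 1 OR 1 = 1
t3 = U XOR t2 = 0 XOR 1 = 1
t4 = NOT S = NOT 0 = 1
t5 = P XOR U = 0 XOR 0 = 0
t6 = t2 XOR S = 1 XOR 0 = 1
t7 = t6 XOR t3 = 1 XOR 1 = 0
t11 = t7 XOR t5 = 0 XOR 0 = 0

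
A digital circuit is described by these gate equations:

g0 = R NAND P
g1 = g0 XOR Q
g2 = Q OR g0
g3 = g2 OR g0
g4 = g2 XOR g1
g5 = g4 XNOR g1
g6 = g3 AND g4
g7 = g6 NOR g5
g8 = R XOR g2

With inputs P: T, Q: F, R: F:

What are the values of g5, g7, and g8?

g5 = F  g7 = T  g8 = T

g0 = R NAND P = F NAND T = T
g1 = g0 XOR Q = T XOR F = T
g2 = Q OR g0 = F OR T = T
g3 = g2 OR g0 = T OR T = T
g4 = g2 XOR g1 = T XOR T = F
g5 = g4 XNOR g1 = F XNOR T = F
g6 = g3 AND g4 = T AND F = F
g7 = g6 NOR g5 = F NOR F = T
g8 = R XOR g2 = F XOR T = T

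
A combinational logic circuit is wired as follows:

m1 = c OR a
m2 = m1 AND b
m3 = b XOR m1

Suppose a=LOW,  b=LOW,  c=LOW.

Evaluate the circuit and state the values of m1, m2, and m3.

m1 = c OR a = LOW OR LOW = LOW
m2 = m1 AND b = LOW AND LOW = LOW
m3 = b XOR m1 = LOW XOR LOW = LOW

m1 = LOW; m2 = LOW; m3 = LOW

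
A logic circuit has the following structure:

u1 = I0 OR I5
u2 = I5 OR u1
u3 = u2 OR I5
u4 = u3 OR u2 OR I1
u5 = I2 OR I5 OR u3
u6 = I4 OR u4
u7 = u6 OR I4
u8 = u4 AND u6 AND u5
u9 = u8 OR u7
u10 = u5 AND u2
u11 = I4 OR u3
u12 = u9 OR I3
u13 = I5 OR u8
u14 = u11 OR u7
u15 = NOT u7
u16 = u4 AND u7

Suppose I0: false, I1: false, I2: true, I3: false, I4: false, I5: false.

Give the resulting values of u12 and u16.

u12 = false, u16 = false

u1 = I0 OR I5 = false OR false = false
u2 = I5 OR u1 = false OR false = false
u3 = u2 OR I5 = false OR false = false
u4 = u3 OR u2 OR I1 = false OR false OR false = false
u5 = I2 OR I5 OR u3 = true OR false OR false = true
u6 = I4 OR u4 = false OR false = false
u7 = u6 OR I4 = false OR false = false
u8 = u4 AND u6 AND u5 = false AND false AND true = false
u9 = u8 OR u7 = false OR false = false
u12 = u9 OR I3 = false OR false = false
u16 = u4 AND u7 = false AND false = false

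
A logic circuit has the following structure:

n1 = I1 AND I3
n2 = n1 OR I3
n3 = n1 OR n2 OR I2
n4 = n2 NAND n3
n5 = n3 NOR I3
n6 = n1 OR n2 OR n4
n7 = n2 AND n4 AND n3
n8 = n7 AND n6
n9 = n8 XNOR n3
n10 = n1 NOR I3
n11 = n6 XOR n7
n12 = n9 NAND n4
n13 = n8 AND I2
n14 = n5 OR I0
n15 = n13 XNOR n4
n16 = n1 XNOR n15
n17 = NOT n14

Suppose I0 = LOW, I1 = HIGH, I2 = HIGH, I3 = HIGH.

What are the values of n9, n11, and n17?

n9 = LOW; n11 = HIGH; n17 = HIGH

n1 = I1 AND I3 = HIGH AND HIGH = HIGH
n2 = n1 OR I3 = HIGH OR HIGH = HIGH
n3 = n1 OR n2 OR I2 = HIGH OR HIGH OR HIGH = HIGH
n4 = n2 NAND n3 = HIGH NAND HIGH = LOW
n5 = n3 NOR I3 = HIGH NOR HIGH = LOW
n6 = n1 OR n2 OR n4 = HIGH OR HIGH OR LOW = HIGH
n7 = n2 AND n4 AND n3 = HIGH AND LOW AND HIGH = LOW
n8 = n7 AND n6 = LOW AND HIGH = LOW
n9 = n8 XNOR n3 = LOW XNOR HIGH = LOW
n11 = n6 XOR n7 = HIGH XOR LOW = HIGH
n14 = n5 OR I0 = LOW OR LOW = LOW
n17 = NOT n14 = NOT LOW = HIGH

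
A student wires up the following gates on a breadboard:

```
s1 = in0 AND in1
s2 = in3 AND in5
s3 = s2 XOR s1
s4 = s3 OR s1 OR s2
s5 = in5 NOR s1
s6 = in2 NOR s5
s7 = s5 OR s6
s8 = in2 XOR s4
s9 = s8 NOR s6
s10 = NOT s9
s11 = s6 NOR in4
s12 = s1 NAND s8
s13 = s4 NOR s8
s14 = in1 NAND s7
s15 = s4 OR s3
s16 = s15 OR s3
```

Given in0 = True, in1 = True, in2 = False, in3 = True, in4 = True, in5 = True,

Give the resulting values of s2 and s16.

s1 = in0 AND in1 = True AND True = True
s2 = in3 AND in5 = True AND True = True
s3 = s2 XOR s1 = True XOR True = False
s4 = s3 OR s1 OR s2 = False OR True OR True = True
s15 = s4 OR s3 = True OR False = True
s16 = s15 OR s3 = True OR False = True

s2 = True; s16 = True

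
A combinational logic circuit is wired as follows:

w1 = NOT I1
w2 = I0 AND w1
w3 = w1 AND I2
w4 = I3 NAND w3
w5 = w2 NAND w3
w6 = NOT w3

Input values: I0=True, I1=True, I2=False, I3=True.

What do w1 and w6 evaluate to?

w1 = False; w6 = True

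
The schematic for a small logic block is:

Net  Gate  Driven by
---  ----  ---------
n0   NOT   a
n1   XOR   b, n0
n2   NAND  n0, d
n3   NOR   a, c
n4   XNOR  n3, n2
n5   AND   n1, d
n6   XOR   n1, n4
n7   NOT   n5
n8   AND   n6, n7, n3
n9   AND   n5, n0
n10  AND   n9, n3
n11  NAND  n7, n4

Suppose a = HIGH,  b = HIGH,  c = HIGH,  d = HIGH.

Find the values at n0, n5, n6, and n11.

n0 = LOW, n5 = HIGH, n6 = HIGH, n11 = HIGH

n0 = NOT a = NOT HIGH = LOW
n1 = b XOR n0 = HIGH XOR LOW = HIGH
n2 = n0 NAND d = LOW NAND HIGH = HIGH
n3 = a NOR c = HIGH NOR HIGH = LOW
n4 = n3 XNOR n2 = LOW XNOR HIGH = LOW
n5 = n1 AND d = HIGH AND HIGH = HIGH
n6 = n1 XOR n4 = HIGH XOR LOW = HIGH
n7 = NOT n5 = NOT HIGH = LOW
n11 = n7 NAND n4 = LOW NAND LOW = HIGH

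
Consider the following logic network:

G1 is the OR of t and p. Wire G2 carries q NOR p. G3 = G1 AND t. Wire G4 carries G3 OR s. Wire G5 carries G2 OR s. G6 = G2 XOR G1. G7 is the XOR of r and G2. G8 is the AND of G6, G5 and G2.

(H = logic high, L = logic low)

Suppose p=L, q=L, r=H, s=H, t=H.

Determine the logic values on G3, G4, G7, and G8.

G3 = H  G4 = H  G7 = L  G8 = L

G1 = t OR p = H OR L = H
G2 = q NOR p = L NOR L = H
G3 = G1 AND t = H AND H = H
G4 = G3 OR s = H OR H = H
G5 = G2 OR s = H OR H = H
G6 = G2 XOR G1 = H XOR H = L
G7 = r XOR G2 = H XOR H = L
G8 = G6 AND G5 AND G2 = L AND H AND H = L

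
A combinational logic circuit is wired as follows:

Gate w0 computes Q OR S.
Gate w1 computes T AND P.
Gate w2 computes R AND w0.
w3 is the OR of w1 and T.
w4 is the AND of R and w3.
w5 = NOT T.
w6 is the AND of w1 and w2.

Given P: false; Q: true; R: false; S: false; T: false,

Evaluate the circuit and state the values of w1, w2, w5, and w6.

w0 = Q OR S = true OR false = true
w1 = T AND P = false AND false = false
w2 = R AND w0 = false AND true = false
w5 = NOT T = NOT false = true
w6 = w1 AND w2 = false AND false = false

w1 = false, w2 = false, w5 = true, w6 = false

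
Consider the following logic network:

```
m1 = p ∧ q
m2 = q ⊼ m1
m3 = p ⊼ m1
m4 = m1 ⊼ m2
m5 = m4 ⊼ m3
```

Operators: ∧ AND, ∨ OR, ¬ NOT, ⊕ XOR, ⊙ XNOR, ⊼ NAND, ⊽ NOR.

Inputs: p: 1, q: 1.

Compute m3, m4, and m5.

m3 = 0  m4 = 1  m5 = 1

m1 = p AND q = 1 AND 1 = 1
m2 = q NAND m1 = 1 NAND 1 = 0
m3 = p NAND m1 = 1 NAND 1 = 0
m4 = m1 NAND m2 = 1 NAND 0 = 1
m5 = m4 NAND m3 = 1 NAND 0 = 1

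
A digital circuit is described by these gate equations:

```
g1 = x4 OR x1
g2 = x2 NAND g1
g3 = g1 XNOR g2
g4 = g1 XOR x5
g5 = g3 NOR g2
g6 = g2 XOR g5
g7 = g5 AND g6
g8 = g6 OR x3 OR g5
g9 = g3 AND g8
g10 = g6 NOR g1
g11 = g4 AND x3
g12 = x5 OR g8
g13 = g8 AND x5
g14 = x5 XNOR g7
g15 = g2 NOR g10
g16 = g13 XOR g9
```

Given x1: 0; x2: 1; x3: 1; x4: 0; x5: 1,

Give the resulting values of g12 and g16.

g1 = x4 OR x1 = 0 OR 0 = 0
g2 = x2 NAND g1 = 1 NAND 0 = 1
g3 = g1 XNOR g2 = 0 XNOR 1 = 0
g5 = g3 NOR g2 = 0 NOR 1 = 0
g6 = g2 XOR g5 = 1 XOR 0 = 1
g8 = g6 OR x3 OR g5 = 1 OR 1 OR 0 = 1
g9 = g3 AND g8 = 0 AND 1 = 0
g12 = x5 OR g8 = 1 OR 1 = 1
g13 = g8 AND x5 = 1 AND 1 = 1
g16 = g13 XOR g9 = 1 XOR 0 = 1

g12 = 1, g16 = 1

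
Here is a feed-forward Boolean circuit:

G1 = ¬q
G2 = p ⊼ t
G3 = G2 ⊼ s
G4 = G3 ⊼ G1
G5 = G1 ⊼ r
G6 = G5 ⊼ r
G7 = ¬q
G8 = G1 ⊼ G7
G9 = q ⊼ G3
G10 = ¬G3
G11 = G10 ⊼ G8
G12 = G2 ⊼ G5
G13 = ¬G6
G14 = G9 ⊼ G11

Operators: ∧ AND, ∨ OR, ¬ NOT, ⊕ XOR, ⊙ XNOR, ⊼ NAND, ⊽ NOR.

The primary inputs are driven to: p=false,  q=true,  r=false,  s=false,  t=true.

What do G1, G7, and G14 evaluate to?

G1 = false, G7 = false, G14 = true

G1 = NOT q = NOT true = false
G2 = p NAND t = false NAND true = true
G3 = G2 NAND s = true NAND false = true
G7 = NOT q = NOT true = false
G8 = G1 NAND G7 = false NAND false = true
G9 = q NAND G3 = true NAND true = false
G10 = NOT G3 = NOT true = false
G11 = G10 NAND G8 = false NAND true = true
G14 = G9 NAND G11 = false NAND true = true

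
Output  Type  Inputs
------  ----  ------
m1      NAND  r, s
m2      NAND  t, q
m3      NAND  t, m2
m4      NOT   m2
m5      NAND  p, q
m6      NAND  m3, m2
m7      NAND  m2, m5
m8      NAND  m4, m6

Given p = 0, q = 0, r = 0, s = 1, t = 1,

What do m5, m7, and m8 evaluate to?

m5 = 1, m7 = 0, m8 = 1

m2 = t NAND q = 1 NAND 0 = 1
m3 = t NAND m2 = 1 NAND 1 = 0
m4 = NOT m2 = NOT 1 = 0
m5 = p NAND q = 0 NAND 0 = 1
m6 = m3 NAND m2 = 0 NAND 1 = 1
m7 = m2 NAND m5 = 1 NAND 1 = 0
m8 = m4 NAND m6 = 0 NAND 1 = 1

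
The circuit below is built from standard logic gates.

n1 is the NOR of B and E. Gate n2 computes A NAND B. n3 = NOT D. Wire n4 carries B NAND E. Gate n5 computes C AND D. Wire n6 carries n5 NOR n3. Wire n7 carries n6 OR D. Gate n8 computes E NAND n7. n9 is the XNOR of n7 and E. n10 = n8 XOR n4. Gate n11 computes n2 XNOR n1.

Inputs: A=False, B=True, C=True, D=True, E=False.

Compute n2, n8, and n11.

n1 = B NOR E = True NOR False = False
n2 = A NAND B = False NAND True = True
n3 = NOT D = NOT True = False
n5 = C AND D = True AND True = True
n6 = n5 NOR n3 = True NOR False = False
n7 = n6 OR D = False OR True = True
n8 = E NAND n7 = False NAND True = True
n11 = n2 XNOR n1 = True XNOR False = False

n2 = True, n8 = True, n11 = False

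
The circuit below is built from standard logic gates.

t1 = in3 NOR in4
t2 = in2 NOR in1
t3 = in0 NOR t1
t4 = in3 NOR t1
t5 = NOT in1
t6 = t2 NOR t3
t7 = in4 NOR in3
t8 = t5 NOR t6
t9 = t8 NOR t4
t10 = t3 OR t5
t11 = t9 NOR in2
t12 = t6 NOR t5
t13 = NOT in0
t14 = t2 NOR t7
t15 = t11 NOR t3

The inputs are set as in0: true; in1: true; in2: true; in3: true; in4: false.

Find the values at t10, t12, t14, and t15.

t10 = false  t12 = false  t14 = true  t15 = true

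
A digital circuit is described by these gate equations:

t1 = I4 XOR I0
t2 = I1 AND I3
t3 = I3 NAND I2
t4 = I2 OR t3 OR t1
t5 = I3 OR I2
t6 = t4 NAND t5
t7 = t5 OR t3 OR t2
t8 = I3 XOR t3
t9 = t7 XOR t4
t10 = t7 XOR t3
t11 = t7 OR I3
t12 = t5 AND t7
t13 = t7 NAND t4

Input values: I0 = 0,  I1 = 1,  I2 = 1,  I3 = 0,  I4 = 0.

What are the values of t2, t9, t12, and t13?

t1 = I4 XOR I0 = 0 XOR 0 = 0
t2 = I1 AND I3 = 1 AND 0 = 0
t3 = I3 NAND I2 = 0 NAND 1 = 1
t4 = I2 OR t3 OR t1 = 1 OR 1 OR 0 = 1
t5 = I3 OR I2 = 0 OR 1 = 1
t7 = t5 OR t3 OR t2 = 1 OR 1 OR 0 = 1
t9 = t7 XOR t4 = 1 XOR 1 = 0
t12 = t5 AND t7 = 1 AND 1 = 1
t13 = t7 NAND t4 = 1 NAND 1 = 0

t2 = 0, t9 = 0, t12 = 1, t13 = 0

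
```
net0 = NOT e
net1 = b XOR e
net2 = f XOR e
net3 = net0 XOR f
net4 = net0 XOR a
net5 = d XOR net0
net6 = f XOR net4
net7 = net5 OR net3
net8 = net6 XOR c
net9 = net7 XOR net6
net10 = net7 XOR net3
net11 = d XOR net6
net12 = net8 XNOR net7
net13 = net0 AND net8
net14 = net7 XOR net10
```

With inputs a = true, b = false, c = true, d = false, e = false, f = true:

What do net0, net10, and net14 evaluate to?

net0 = true, net10 = true, net14 = false

net0 = NOT e = NOT false = true
net3 = net0 XOR f = true XOR true = false
net5 = d XOR net0 = false XOR true = true
net7 = net5 OR net3 = true OR false = true
net10 = net7 XOR net3 = true XOR false = true
net14 = net7 XOR net10 = true XOR true = false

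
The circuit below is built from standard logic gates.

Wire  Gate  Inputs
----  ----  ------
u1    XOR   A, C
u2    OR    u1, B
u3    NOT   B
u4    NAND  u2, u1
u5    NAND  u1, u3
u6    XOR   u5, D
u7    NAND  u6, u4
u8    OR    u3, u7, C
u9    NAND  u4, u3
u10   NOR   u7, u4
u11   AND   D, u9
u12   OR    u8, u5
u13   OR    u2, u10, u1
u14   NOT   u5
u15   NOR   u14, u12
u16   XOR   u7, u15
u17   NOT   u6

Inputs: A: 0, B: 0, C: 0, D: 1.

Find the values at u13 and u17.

u1 = A XOR C = 0 XOR 0 = 0
u2 = u1 OR B = 0 OR 0 = 0
u3 = NOT B = NOT 0 = 1
u4 = u2 NAND u1 = 0 NAND 0 = 1
u5 = u1 NAND u3 = 0 NAND 1 = 1
u6 = u5 XOR D = 1 XOR 1 = 0
u7 = u6 NAND u4 = 0 NAND 1 = 1
u10 = u7 NOR u4 = 1 NOR 1 = 0
u13 = u2 OR u10 OR u1 = 0 OR 0 OR 0 = 0
u17 = NOT u6 = NOT 0 = 1

u13 = 0, u17 = 1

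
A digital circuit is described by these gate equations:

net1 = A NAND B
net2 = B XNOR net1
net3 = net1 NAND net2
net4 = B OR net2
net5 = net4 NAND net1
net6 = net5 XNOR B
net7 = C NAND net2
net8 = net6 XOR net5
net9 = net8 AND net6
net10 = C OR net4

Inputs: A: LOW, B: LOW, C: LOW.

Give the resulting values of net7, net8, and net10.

net7 = HIGH  net8 = HIGH  net10 = LOW

net1 = A NAND B = LOW NAND LOW = HIGH
net2 = B XNOR net1 = LOW XNOR HIGH = LOW
net4 = B OR net2 = LOW OR LOW = LOW
net5 = net4 NAND net1 = LOW NAND HIGH = HIGH
net6 = net5 XNOR B = HIGH XNOR LOW = LOW
net7 = C NAND net2 = LOW NAND LOW = HIGH
net8 = net6 XOR net5 = LOW XOR HIGH = HIGH
net10 = C OR net4 = LOW OR LOW = LOW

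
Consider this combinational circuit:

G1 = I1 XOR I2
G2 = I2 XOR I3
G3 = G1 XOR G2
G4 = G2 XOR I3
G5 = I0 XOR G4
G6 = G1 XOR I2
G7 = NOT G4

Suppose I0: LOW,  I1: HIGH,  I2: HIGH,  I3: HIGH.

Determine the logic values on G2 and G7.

G2 = I2 XOR I3 = HIGH XOR HIGH = LOW
G4 = G2 XOR I3 = LOW XOR HIGH = HIGH
G7 = NOT G4 = NOT HIGH = LOW

G2 = LOW  G7 = LOW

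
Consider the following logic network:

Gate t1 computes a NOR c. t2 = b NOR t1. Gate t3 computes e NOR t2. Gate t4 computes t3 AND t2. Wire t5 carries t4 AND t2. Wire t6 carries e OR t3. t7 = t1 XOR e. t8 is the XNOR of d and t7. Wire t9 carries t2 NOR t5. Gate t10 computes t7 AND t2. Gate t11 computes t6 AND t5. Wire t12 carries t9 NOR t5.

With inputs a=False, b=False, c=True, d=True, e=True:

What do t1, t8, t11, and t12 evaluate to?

t1 = a NOR c = False NOR True = False
t2 = b NOR t1 = False NOR False = True
t3 = e NOR t2 = True NOR True = False
t4 = t3 AND t2 = False AND True = False
t5 = t4 AND t2 = False AND True = False
t6 = e OR t3 = True OR False = True
t7 = t1 XOR e = False XOR True = True
t8 = d XNOR t7 = True XNOR True = True
t9 = t2 NOR t5 = True NOR False = False
t11 = t6 AND t5 = True AND False = False
t12 = t9 NOR t5 = False NOR False = True

t1 = False, t8 = True, t11 = False, t12 = True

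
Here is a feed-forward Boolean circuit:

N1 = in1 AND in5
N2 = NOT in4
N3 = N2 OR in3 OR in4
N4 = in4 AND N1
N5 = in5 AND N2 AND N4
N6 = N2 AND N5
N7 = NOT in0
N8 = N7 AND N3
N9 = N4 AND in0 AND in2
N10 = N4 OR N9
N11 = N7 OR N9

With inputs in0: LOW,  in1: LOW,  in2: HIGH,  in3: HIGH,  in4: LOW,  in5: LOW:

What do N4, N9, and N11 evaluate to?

N1 = in1 AND in5 = LOW AND LOW = LOW
N4 = in4 AND N1 = LOW AND LOW = LOW
N7 = NOT in0 = NOT LOW = HIGH
N9 = N4 AND in0 AND in2 = LOW AND LOW AND HIGH = LOW
N11 = N7 OR N9 = HIGH OR LOW = HIGH

N4 = LOW  N9 = LOW  N11 = HIGH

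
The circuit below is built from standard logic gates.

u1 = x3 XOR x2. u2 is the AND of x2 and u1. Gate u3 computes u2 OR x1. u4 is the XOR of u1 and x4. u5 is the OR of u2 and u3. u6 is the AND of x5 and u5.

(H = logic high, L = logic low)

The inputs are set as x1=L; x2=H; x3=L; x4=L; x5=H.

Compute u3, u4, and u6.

u3 = H; u4 = H; u6 = H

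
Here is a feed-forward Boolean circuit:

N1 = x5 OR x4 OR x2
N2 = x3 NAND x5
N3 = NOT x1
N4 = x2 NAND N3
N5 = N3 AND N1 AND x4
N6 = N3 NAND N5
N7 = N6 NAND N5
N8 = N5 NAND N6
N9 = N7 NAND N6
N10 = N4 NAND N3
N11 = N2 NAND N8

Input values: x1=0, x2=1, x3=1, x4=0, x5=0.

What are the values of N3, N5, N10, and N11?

N1 = x5 OR x4 OR x2 = 0 OR 0 OR 1 = 1
N2 = x3 NAND x5 = 1 NAND 0 = 1
N3 = NOT x1 = NOT 0 = 1
N4 = x2 NAND N3 = 1 NAND 1 = 0
N5 = N3 AND N1 AND x4 = 1 AND 1 AND 0 = 0
N6 = N3 NAND N5 = 1 NAND 0 = 1
N8 = N5 NAND N6 = 0 NAND 1 = 1
N10 = N4 NAND N3 = 0 NAND 1 = 1
N11 = N2 NAND N8 = 1 NAND 1 = 0

N3 = 1, N5 = 0, N10 = 1, N11 = 0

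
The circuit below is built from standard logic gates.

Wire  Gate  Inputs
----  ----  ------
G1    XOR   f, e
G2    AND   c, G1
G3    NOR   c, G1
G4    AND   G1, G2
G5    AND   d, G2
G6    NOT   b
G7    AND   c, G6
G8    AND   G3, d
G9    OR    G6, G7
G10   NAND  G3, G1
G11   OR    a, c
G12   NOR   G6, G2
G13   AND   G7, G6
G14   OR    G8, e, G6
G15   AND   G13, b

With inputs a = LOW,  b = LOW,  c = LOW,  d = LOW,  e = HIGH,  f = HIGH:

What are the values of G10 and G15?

G10 = HIGH, G15 = LOW

G1 = f XOR e = HIGH XOR HIGH = LOW
G3 = c NOR G1 = LOW NOR LOW = HIGH
G6 = NOT b = NOT LOW = HIGH
G7 = c AND G6 = LOW AND HIGH = LOW
G10 = G3 NAND G1 = HIGH NAND LOW = HIGH
G13 = G7 AND G6 = LOW AND HIGH = LOW
G15 = G13 AND b = LOW AND LOW = LOW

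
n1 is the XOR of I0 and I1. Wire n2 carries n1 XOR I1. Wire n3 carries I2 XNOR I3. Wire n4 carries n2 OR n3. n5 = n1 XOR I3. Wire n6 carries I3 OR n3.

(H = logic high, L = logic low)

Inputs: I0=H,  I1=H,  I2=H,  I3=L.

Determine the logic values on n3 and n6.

n3 = L, n6 = L

n3 = I2 XNOR I3 = H XNOR L = L
n6 = I3 OR n3 = L OR L = L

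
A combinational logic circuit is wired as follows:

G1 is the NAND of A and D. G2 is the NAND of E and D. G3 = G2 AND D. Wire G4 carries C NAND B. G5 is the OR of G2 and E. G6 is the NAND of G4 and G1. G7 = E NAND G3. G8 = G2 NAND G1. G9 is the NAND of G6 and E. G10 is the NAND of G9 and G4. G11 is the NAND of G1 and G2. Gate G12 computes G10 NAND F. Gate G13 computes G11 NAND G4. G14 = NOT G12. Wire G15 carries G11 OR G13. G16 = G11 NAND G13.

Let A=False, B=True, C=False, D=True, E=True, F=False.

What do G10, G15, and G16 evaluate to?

G10 = False  G15 = True  G16 = True

G1 = A NAND D = False NAND True = True
G2 = E NAND D = True NAND True = False
G4 = C NAND B = False NAND True = True
G6 = G4 NAND G1 = True NAND True = False
G9 = G6 NAND E = False NAND True = True
G10 = G9 NAND G4 = True NAND True = False
G11 = G1 NAND G2 = True NAND False = True
G13 = G11 NAND G4 = True NAND True = False
G15 = G11 OR G13 = True OR False = True
G16 = G11 NAND G13 = True NAND False = True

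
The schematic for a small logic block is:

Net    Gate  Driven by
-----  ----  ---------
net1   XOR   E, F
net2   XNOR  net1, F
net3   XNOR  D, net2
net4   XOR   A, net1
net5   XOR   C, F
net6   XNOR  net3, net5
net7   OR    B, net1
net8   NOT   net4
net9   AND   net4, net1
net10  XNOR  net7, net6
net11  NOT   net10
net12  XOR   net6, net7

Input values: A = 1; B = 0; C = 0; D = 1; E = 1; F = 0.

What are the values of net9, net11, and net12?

net9 = 0  net11 = 0  net12 = 0

net1 = E XOR F = 1 XOR 0 = 1
net2 = net1 XNOR F = 1 XNOR 0 = 0
net3 = D XNOR net2 = 1 XNOR 0 = 0
net4 = A XOR net1 = 1 XOR 1 = 0
net5 = C XOR F = 0 XOR 0 = 0
net6 = net3 XNOR net5 = 0 XNOR 0 = 1
net7 = B OR net1 = 0 OR 1 = 1
net9 = net4 AND net1 = 0 AND 1 = 0
net10 = net7 XNOR net6 = 1 XNOR 1 = 1
net11 = NOT net10 = NOT 1 = 0
net12 = net6 XOR net7 = 1 XOR 1 = 0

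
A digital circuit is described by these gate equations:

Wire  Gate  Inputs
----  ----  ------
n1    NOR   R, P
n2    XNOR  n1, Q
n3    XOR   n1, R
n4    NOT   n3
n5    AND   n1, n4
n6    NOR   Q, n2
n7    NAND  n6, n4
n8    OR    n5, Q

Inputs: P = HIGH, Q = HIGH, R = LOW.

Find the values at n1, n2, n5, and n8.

n1 = LOW  n2 = LOW  n5 = LOW  n8 = HIGH

n1 = R NOR P = LOW NOR HIGH = LOW
n2 = n1 XNOR Q = LOW XNOR HIGH = LOW
n3 = n1 XOR R = LOW XOR LOW = LOW
n4 = NOT n3 = NOT LOW = HIGH
n5 = n1 AND n4 = LOW AND HIGH = LOW
n8 = n5 OR Q = LOW OR HIGH = HIGH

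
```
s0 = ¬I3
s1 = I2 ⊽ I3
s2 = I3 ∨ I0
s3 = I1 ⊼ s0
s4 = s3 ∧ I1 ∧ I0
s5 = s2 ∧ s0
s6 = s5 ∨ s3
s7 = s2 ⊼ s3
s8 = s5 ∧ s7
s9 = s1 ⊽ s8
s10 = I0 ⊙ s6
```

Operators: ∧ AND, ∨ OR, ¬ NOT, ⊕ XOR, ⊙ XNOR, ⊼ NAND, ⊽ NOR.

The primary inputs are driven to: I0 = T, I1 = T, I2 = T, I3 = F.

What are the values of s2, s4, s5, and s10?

s0 = NOT I3 = NOT F = T
s2 = I3 OR I0 = F OR T = T
s3 = I1 NAND s0 = T NAND T = F
s4 = s3 AND I1 AND I0 = F AND T AND T = F
s5 = s2 AND s0 = T AND T = T
s6 = s5 OR s3 = T OR F = T
s10 = I0 XNOR s6 = T XNOR T = T

s2 = T  s4 = F  s5 = T  s10 = T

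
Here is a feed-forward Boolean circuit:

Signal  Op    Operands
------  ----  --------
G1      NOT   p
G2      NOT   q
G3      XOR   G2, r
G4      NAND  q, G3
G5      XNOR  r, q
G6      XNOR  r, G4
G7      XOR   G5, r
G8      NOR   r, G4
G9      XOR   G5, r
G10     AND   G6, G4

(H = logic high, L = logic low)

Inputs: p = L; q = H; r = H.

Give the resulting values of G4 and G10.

G4 = L; G10 = L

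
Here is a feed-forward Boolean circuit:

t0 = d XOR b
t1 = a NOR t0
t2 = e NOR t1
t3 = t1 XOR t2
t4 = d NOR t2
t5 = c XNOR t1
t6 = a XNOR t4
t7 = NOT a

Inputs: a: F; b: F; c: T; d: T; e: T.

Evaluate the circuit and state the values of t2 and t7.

t0 = d XOR b = T XOR F = T
t1 = a NOR t0 = F NOR T = F
t2 = e NOR t1 = T NOR F = F
t7 = NOT a = NOT F = T

t2 = F; t7 = T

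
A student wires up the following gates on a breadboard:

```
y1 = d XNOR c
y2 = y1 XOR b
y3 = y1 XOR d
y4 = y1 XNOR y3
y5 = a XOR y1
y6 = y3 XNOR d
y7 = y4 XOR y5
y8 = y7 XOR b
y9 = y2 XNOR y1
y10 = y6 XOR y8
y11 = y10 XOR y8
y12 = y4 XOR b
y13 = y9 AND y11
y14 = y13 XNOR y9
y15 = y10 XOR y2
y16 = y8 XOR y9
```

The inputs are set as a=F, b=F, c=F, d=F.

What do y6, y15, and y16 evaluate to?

y6 = F  y15 = T  y16 = T

y1 = d XNOR c = F XNOR F = T
y2 = y1 XOR b = T XOR F = T
y3 = y1 XOR d = T XOR F = T
y4 = y1 XNOR y3 = T XNOR T = T
y5 = a XOR y1 = F XOR T = T
y6 = y3 XNOR d = T XNOR F = F
y7 = y4 XOR y5 = T XOR T = F
y8 = y7 XOR b = F XOR F = F
y9 = y2 XNOR y1 = T XNOR T = T
y10 = y6 XOR y8 = F XOR F = F
y15 = y10 XOR y2 = F XOR T = T
y16 = y8 XOR y9 = F XOR T = T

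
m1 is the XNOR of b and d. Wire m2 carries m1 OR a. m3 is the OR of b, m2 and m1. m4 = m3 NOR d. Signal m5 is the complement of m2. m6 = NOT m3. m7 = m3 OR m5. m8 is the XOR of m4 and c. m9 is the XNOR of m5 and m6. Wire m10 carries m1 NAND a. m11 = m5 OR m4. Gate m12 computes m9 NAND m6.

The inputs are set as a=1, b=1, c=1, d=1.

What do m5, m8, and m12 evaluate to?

m1 = b XNOR d = 1 XNOR 1 = 1
m2 = m1 OR a = 1 OR 1 = 1
m3 = b OR m2 OR m1 = 1 OR 1 OR 1 = 1
m4 = m3 NOR d = 1 NOR 1 = 0
m5 = NOT m2 = NOT 1 = 0
m6 = NOT m3 = NOT 1 = 0
m8 = m4 XOR c = 0 XOR 1 = 1
m9 = m5 XNOR m6 = 0 XNOR 0 = 1
m12 = m9 NAND m6 = 1 NAND 0 = 1

m5 = 0, m8 = 1, m12 = 1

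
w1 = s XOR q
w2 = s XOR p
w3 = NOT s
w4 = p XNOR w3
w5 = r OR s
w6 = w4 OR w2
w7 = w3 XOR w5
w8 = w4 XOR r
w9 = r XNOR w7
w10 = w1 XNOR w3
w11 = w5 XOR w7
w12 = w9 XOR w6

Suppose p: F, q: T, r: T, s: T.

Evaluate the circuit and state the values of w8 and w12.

w8 = F  w12 = F

w2 = s XOR p = T XOR F = T
w3 = NOT s = NOT T = F
w4 = p XNOR w3 = F XNOR F = T
w5 = r OR s = T OR T = T
w6 = w4 OR w2 = T OR T = T
w7 = w3 XOR w5 = F XOR T = T
w8 = w4 XOR r = T XOR T = F
w9 = r XNOR w7 = T XNOR T = T
w12 = w9 XOR w6 = T XOR T = F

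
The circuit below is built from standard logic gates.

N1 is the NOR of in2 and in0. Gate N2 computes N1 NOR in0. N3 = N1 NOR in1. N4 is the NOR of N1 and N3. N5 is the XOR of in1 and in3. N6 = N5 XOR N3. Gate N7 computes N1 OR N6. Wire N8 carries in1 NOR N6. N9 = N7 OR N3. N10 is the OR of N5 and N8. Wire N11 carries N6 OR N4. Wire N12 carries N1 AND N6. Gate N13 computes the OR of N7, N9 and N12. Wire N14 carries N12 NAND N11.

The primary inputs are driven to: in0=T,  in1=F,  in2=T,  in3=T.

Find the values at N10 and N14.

N1 = in2 NOR in0 = T NOR T = F
N3 = N1 NOR in1 = F NOR F = T
N4 = N1 NOR N3 = F NOR T = F
N5 = in1 XOR in3 = F XOR T = T
N6 = N5 XOR N3 = T XOR T = F
N8 = in1 NOR N6 = F NOR F = T
N10 = N5 OR N8 = T OR T = T
N11 = N6 OR N4 = F OR F = F
N12 = N1 AND N6 = F AND F = F
N14 = N12 NAND N11 = F NAND F = T

N10 = T, N14 = T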